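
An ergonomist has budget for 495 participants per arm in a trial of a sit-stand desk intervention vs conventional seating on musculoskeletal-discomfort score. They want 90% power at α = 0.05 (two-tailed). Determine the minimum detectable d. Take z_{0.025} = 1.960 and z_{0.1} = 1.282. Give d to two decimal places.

d_min ≈ 0.21

For two independent groups of n = 495 each: d_min = (z_{α/2} + z_β)·√(2/n).
z-sum = 1.960 + 1.282 = 3.242.
d_min = 3.242 × √(2/495) = 3.242 × 0.0636 = 0.206.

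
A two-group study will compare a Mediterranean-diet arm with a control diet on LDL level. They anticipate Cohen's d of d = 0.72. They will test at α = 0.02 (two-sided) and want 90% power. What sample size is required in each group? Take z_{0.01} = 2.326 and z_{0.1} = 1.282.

For two independent groups with equal n: n = 2·((z_{α/2} + z_β) / d)².
z_{α/2} + z_β = 2.326 + 1.282 = 3.608.
n = 2 × (3.608 / 0.72)² = 2 × 5.011² = 2 × 25.11 = 50.2.
Round up to the next whole participant.

n = 51 per group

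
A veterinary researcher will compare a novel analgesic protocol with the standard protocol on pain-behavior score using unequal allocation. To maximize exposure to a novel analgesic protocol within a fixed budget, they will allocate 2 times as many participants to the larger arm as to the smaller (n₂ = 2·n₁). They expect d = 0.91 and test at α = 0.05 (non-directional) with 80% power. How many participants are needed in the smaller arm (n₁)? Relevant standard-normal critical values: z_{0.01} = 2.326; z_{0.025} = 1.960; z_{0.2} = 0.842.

n₁ = 15

With allocation ratio k = n₂/n₁ = 2, Var(x̄₁−x̄₂) = σ²(1/n₁ + 1/(k·n₁)) = σ²·(k+1)/(k·n₁).
So n₁ = (1 + 1/k)·((z_{α/2} + z_β)/d)² = 1.500 × (2.802/0.91)².
n₁ = 1.500 × 9.48 = 14.2.
Round up: n₁ = 15, giving n₂ = 2 × 15 = 30.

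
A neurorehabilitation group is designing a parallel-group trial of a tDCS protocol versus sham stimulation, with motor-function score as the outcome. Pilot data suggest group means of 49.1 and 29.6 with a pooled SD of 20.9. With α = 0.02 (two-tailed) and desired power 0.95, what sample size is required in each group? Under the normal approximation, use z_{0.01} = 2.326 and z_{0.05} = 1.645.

Cohen's d = |M₁ − M₂| / SD_pooled = |49.1 − 29.6| / 20.9 = 19.5 / 20.9 = 0.933.
For two independent groups with equal n: n = 2·((z_{α/2} + z_β) / d)².
z_{α/2} + z_β = 2.326 + 1.645 = 3.971.
n = 2 × (3.971 / 0.933)² = 2 × 4.256² = 2 × 18.11 = 36.2.
Round up to the next whole participant.

n = 37 per group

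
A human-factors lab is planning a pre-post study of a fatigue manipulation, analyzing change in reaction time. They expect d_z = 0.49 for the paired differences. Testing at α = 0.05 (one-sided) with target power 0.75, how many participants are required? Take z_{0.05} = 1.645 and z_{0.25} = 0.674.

n = 23 pairs

For a paired (one-sample on differences) test: n = ((z_{α} + z_β) / d)².
z_{α} + z_β = 1.645 + 0.674 = 2.319.
n = (2.319 / 0.49)² = 4.733² = 22.40.
Round up.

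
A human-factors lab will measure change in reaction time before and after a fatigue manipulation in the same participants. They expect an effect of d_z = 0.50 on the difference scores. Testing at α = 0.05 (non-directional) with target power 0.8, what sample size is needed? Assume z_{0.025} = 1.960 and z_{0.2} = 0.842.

n = 32 pairs

For a paired (one-sample on differences) test: n = ((z_{α/2} + z_β) / d)².
z_{α/2} + z_β = 1.960 + 0.842 = 2.802.
n = (2.802 / 0.50)² = 5.604² = 31.40.
Round up.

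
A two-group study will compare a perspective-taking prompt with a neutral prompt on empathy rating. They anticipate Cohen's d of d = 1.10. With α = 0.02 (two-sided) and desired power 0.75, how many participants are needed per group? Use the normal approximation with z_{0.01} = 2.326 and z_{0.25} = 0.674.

For two independent groups with equal n: n = 2·((z_{α/2} + z_β) / d)².
z_{α/2} + z_β = 2.326 + 0.674 = 3.000.
n = 2 × (3.000 / 1.10)² = 2 × 2.727² = 2 × 7.44 = 14.9.
Round up to the next whole participant.

n = 15 per group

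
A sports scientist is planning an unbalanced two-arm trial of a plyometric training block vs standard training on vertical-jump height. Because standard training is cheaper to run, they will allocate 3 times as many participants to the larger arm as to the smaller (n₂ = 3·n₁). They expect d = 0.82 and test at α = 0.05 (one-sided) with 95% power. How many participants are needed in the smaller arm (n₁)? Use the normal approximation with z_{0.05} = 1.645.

n₁ = 22

With allocation ratio k = n₂/n₁ = 3, Var(x̄₁−x̄₂) = σ²(1/n₁ + 1/(k·n₁)) = σ²·(k+1)/(k·n₁).
So n₁ = (1 + 1/k)·((z_{α} + z_β)/d)² = 1.333 × (3.290/0.82)².
n₁ = 1.333 × 16.10 = 21.5.
Round up: n₁ = 22, giving n₂ = 3 × 22 = 66.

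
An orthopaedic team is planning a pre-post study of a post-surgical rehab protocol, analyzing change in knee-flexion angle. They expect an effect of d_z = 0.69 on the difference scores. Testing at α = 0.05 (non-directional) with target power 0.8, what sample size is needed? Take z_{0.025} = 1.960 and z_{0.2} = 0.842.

n = 17 pairs

For a paired (one-sample on differences) test: n = ((z_{α/2} + z_β) / d)².
z_{α/2} + z_β = 1.960 + 0.842 = 2.802.
n = (2.802 / 0.69)² = 4.061² = 16.49.
Round up.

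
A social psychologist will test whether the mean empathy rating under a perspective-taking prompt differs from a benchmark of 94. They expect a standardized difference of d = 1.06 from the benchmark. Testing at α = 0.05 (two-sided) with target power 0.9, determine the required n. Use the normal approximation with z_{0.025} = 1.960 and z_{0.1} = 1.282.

n = 10

For a one-sample test: n = ((z_{α/2} + z_β) / d)².
z_{α/2} + z_β = 1.960 + 1.282 = 3.242.
n = (3.242 / 1.06)² = 3.058² = 9.35.
Round up.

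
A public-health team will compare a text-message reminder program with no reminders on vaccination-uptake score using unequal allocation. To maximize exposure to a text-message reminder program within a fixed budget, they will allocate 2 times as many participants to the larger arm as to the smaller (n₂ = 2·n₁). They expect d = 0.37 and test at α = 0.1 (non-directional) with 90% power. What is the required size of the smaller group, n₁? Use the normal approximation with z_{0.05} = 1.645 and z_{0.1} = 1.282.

With allocation ratio k = n₂/n₁ = 2, Var(x̄₁−x̄₂) = σ²(1/n₁ + 1/(k·n₁)) = σ²·(k+1)/(k·n₁).
So n₁ = (1 + 1/k)·((z_{α/2} + z_β)/d)² = 1.500 × (2.927/0.37)².
n₁ = 1.500 × 62.58 = 93.9.
Round up: n₁ = 94, giving n₂ = 2 × 94 = 188.

n₁ = 94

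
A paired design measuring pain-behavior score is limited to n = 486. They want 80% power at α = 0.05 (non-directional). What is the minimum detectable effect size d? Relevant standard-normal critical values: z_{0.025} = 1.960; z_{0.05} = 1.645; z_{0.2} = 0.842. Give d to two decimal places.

d_min ≈ 0.13

For a single sample (or paired design) of n = 486: d_min = (z_{α/2} + z_β)/√n.
z-sum = 1.960 + 0.842 = 2.802.
d_min = 2.802 / √486 = 2.802 / 22.045 = 0.127.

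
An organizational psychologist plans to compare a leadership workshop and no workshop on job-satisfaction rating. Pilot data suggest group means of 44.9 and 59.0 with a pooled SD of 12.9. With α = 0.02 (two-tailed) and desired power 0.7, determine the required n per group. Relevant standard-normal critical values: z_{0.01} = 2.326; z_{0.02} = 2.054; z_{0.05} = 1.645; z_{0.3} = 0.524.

n = 14 per group

Cohen's d = |M₁ − M₂| / SD_pooled = |44.9 − 59.0| / 12.9 = 14.1 / 12.9 = 1.093.
For two independent groups with equal n: n = 2·((z_{α/2} + z_β) / d)².
z_{α/2} + z_β = 2.326 + 0.524 = 2.850.
n = 2 × (2.850 / 1.093)² = 2 × 2.608² = 2 × 6.80 = 13.6.
Round up to the next whole participant.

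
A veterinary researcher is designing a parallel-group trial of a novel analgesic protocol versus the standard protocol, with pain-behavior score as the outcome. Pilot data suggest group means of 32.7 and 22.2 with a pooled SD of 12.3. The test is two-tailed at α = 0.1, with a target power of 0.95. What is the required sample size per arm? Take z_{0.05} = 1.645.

n = 30 per group

Cohen's d = |M₁ − M₂| / SD_pooled = |32.7 − 22.2| / 12.3 = 10.5 / 12.3 = 0.854.
For two independent groups with equal n: n = 2·((z_{α/2} + z_β) / d)².
z_{α/2} + z_β = 1.645 + 1.645 = 3.290.
n = 2 × (3.290 / 0.854)² = 2 × 3.852² = 2 × 14.84 = 29.7.
Round up to the next whole participant.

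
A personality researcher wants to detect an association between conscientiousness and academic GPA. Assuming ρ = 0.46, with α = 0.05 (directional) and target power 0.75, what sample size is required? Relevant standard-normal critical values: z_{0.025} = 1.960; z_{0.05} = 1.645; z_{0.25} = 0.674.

n = 25

Fisher's z: C = ½·ln((1+r)/(1−r)) = ½·ln(2.7037) = 0.4973.
n = ((z_{α} + z_β)/C)² + 3.
(1.645 + 0.674) / 0.4973 = 2.319 / 0.4973 = 4.663.
n = 4.663² + 3 = 21.75 + 3 = 24.7.
Round up.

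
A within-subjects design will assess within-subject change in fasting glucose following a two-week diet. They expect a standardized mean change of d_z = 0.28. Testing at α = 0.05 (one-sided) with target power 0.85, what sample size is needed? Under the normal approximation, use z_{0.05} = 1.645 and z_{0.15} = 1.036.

For a paired (one-sample on differences) test: n = ((z_{α} + z_β) / d)².
z_{α} + z_β = 1.645 + 1.036 = 2.681.
n = (2.681 / 0.28)² = 9.575² = 91.68.
Round up.

n = 92 pairs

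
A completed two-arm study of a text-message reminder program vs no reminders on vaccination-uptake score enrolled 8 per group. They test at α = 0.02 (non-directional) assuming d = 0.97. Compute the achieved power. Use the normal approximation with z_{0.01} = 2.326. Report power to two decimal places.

power ≈ 0.35

For two equal groups, power = Φ(d·√(n/2) − z_{α/2}).
d·√(n/2) = 0.97 × √(8/2) = 0.97 × 2.000 = 1.940.
z_β = 1.940 − 2.326 = -0.386.
Power = Φ(-0.386) = 0.350.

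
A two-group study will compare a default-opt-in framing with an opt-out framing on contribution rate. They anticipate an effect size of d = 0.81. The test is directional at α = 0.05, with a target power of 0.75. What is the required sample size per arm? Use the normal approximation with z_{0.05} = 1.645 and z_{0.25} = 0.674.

n = 17 per group

For two independent groups with equal n: n = 2·((z_{α} + z_β) / d)².
z_{α} + z_β = 1.645 + 0.674 = 2.319.
n = 2 × (2.319 / 0.81)² = 2 × 2.863² = 2 × 8.20 = 16.4.
Round up to the next whole participant.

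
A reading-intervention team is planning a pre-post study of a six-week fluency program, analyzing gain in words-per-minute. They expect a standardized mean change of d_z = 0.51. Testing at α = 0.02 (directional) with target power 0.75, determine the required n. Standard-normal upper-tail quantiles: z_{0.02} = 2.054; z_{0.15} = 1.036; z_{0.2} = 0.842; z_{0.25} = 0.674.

For a paired (one-sample on differences) test: n = ((z_{α} + z_β) / d)².
z_{α} + z_β = 2.054 + 0.674 = 2.728.
n = (2.728 / 0.51)² = 5.349² = 28.61.
Round up.

n = 29 pairs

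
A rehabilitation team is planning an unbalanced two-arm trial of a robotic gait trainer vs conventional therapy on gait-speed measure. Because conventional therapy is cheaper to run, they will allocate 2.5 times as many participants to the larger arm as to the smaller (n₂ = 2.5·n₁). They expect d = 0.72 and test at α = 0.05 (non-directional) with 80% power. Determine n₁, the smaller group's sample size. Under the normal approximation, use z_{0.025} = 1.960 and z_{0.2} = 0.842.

n₁ = 22

With allocation ratio k = n₂/n₁ = 2.5, Var(x̄₁−x̄₂) = σ²(1/n₁ + 1/(k·n₁)) = σ²·(k+1)/(k·n₁).
So n₁ = (1 + 1/k)·((z_{α/2} + z_β)/d)² = 1.400 × (2.802/0.72)².
n₁ = 1.400 × 15.15 = 21.2.
Round up: n₁ = 22, giving n₂ = 2.5 × 22 = 55.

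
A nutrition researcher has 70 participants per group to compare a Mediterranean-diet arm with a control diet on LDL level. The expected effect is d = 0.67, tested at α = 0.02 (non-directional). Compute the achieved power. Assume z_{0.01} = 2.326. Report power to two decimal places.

For two equal groups, power = Φ(d·√(n/2) − z_{α/2}).
d·√(n/2) = 0.67 × √(70/2) = 0.67 × 5.916 = 3.964.
z_β = 3.964 − 2.326 = 1.638.
Power = Φ(1.638) = 0.949.

power ≈ 0.95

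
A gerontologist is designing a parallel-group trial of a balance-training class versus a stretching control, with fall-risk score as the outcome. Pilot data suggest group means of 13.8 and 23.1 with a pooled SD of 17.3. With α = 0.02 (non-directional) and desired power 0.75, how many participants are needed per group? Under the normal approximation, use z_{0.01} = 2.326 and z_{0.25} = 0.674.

n = 63 per group

Cohen's d = |M₁ − M₂| / SD_pooled = |13.8 − 23.1| / 17.3 = 9.3 / 17.3 = 0.538.
For two independent groups with equal n: n = 2·((z_{α/2} + z_β) / d)².
z_{α/2} + z_β = 2.326 + 0.674 = 3.000.
n = 2 × (3.000 / 0.538)² = 2 × 5.576² = 2 × 31.09 = 62.2.
Round up to the next whole participant.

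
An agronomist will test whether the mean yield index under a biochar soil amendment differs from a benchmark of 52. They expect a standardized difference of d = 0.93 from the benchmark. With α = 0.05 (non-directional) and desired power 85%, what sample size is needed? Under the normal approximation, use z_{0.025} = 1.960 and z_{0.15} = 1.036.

n = 11

For a one-sample test: n = ((z_{α/2} + z_β) / d)².
z_{α/2} + z_β = 1.960 + 1.036 = 2.996.
n = (2.996 / 0.93)² = 3.222² = 10.38.
Round up.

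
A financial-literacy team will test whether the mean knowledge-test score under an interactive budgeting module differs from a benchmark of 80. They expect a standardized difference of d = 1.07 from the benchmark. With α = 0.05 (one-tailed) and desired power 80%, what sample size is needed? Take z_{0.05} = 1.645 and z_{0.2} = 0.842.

For a one-sample test: n = ((z_{α} + z_β) / d)².
z_{α} + z_β = 1.645 + 0.842 = 2.487.
n = (2.487 / 1.07)² = 2.324² = 5.40.
Round up.

n = 6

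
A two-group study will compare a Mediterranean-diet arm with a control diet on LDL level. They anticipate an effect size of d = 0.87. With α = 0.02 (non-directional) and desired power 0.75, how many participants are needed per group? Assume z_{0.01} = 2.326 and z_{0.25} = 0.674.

n = 24 per group

For two independent groups with equal n: n = 2·((z_{α/2} + z_β) / d)².
z_{α/2} + z_β = 2.326 + 0.674 = 3.000.
n = 2 × (3.000 / 0.87)² = 2 × 3.448² = 2 × 11.89 = 23.8.
Round up to the next whole participant.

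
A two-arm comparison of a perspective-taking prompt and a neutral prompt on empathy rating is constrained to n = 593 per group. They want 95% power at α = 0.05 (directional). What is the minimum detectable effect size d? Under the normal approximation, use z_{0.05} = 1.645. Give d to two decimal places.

For two independent groups of n = 593 each: d_min = (z_{α} + z_β)·√(2/n).
z-sum = 1.645 + 1.645 = 3.290.
d_min = 3.290 × √(2/593) = 3.290 × 0.0581 = 0.191.

d_min ≈ 0.19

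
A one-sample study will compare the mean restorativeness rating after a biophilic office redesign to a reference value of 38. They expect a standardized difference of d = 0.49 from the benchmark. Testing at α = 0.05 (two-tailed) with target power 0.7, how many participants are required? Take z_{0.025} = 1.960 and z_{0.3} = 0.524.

n = 26

For a one-sample test: n = ((z_{α/2} + z_β) / d)².
z_{α/2} + z_β = 1.960 + 0.524 = 2.484.
n = (2.484 / 0.49)² = 5.069² = 25.70.
Round up.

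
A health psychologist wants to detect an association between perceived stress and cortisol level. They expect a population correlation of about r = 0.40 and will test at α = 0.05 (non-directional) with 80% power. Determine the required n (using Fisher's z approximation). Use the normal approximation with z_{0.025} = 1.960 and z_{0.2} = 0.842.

Fisher's z: C = ½·ln((1+r)/(1−r)) = ½·ln(2.3333) = 0.4236.
n = ((z_{α/2} + z_β)/C)² + 3.
(1.960 + 0.842) / 0.4236 = 2.802 / 0.4236 = 6.615.
n = 6.615² + 3 = 43.75 + 3 = 46.8.
Round up.

n = 47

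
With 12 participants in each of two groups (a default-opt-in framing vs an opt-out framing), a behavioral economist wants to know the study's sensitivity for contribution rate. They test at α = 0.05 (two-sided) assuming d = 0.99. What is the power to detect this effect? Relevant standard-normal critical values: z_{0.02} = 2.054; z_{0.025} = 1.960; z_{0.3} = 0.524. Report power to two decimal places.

For two equal groups, power = Φ(d·√(n/2) − z_{α/2}).
d·√(n/2) = 0.99 × √(12/2) = 0.99 × 2.449 = 2.425.
z_β = 2.425 − 1.960 = 0.465.
Power = Φ(0.465) = 0.679.

power ≈ 0.68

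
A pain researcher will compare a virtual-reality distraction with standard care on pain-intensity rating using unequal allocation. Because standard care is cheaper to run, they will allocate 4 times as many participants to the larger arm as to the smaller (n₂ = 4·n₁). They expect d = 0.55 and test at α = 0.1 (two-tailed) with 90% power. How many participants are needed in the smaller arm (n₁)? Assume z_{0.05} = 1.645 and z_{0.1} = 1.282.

With allocation ratio k = n₂/n₁ = 4, Var(x̄₁−x̄₂) = σ²(1/n₁ + 1/(k·n₁)) = σ²·(k+1)/(k·n₁).
So n₁ = (1 + 1/k)·((z_{α/2} + z_β)/d)² = 1.250 × (2.927/0.55)².
n₁ = 1.250 × 28.32 = 35.4.
Round up: n₁ = 36, giving n₂ = 4 × 36 = 144.

n₁ = 36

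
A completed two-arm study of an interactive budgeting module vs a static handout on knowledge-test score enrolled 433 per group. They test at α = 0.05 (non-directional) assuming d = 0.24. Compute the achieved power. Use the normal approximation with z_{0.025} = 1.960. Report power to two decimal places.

power ≈ 0.94

For two equal groups, power = Φ(d·√(n/2) − z_{α/2}).
d·√(n/2) = 0.24 × √(433/2) = 0.24 × 14.714 = 3.531.
z_β = 3.531 − 1.960 = 1.571.
Power = Φ(1.571) = 0.942.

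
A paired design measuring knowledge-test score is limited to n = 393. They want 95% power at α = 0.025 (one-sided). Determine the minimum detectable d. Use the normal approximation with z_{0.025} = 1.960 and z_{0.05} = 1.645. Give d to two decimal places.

d_min ≈ 0.18

For a single sample (or paired design) of n = 393: d_min = (z_{α} + z_β)/√n.
z-sum = 1.960 + 1.645 = 3.605.
d_min = 3.605 / √393 = 3.605 / 19.824 = 0.182.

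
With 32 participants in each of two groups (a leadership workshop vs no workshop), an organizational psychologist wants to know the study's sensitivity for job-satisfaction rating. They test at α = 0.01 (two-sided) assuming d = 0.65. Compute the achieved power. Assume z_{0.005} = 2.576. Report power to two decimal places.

power ≈ 0.51

For two equal groups, power = Φ(d·√(n/2) − z_{α/2}).
d·√(n/2) = 0.65 × √(32/2) = 0.65 × 4.000 = 2.600.
z_β = 2.600 − 2.576 = 0.024.
Power = Φ(0.024) = 0.510.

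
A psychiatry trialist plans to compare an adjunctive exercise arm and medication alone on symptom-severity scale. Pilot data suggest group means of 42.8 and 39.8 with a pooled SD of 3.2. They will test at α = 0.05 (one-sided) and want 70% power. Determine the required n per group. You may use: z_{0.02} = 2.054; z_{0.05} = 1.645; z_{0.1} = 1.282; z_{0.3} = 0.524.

n = 11 per group

Cohen's d = |M₁ − M₂| / SD_pooled = |42.8 − 39.8| / 3.2 = 3.0 / 3.2 = 0.938.
For two independent groups with equal n: n = 2·((z_{α} + z_β) / d)².
z_{α} + z_β = 1.645 + 0.524 = 2.169.
n = 2 × (2.169 / 0.938)² = 2 × 2.312² = 2 × 5.35 = 10.7.
Round up to the next whole participant.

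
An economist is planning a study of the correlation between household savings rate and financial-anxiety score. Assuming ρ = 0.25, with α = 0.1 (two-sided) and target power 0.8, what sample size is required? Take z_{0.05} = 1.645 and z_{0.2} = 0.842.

Fisher's z: C = ½·ln((1+r)/(1−r)) = ½·ln(1.6667) = 0.2554.
n = ((z_{α/2} + z_β)/C)² + 3.
(1.645 + 0.842) / 0.2554 = 2.487 / 0.2554 = 9.738.
n = 9.738² + 3 = 94.82 + 3 = 97.8.
Round up.

n = 98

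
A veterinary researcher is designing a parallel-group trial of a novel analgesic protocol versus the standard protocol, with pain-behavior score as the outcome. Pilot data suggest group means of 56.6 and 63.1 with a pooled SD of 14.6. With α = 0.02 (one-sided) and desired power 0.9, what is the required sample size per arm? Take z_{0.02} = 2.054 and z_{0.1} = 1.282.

n = 113 per group

Cohen's d = |M₁ − M₂| / SD_pooled = |56.6 − 63.1| / 14.6 = 6.5 / 14.6 = 0.445.
For two independent groups with equal n: n = 2·((z_{α} + z_β) / d)².
z_{α} + z_β = 2.054 + 1.282 = 3.336.
n = 2 × (3.336 / 0.445)² = 2 × 7.497² = 2 × 56.20 = 112.4.
Round up to the next whole participant.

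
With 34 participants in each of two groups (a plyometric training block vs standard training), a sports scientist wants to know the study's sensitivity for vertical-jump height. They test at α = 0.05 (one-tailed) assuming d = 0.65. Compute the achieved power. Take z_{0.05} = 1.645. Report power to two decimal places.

power ≈ 0.85

For two equal groups, power = Φ(d·√(n/2) − z_{α}).
d·√(n/2) = 0.65 × √(34/2) = 0.65 × 4.123 = 2.680.
z_β = 2.680 − 1.645 = 1.035.
Power = Φ(1.035) = 0.850.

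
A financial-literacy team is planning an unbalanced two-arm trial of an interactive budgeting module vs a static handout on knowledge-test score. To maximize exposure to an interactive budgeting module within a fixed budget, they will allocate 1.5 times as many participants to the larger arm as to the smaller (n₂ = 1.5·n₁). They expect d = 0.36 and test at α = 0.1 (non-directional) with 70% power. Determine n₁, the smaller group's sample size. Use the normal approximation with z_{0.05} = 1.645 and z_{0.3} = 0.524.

With allocation ratio k = n₂/n₁ = 1.5, Var(x̄₁−x̄₂) = σ²(1/n₁ + 1/(k·n₁)) = σ²·(k+1)/(k·n₁).
So n₁ = (1 + 1/k)·((z_{α/2} + z_β)/d)² = 1.667 × (2.169/0.36)².
n₁ = 1.667 × 36.30 = 60.5.
Round up: n₁ = 61, giving n₂ = ⌈1.5 × 61⌉ = ⌈91.5⌉ = 92.

n₁ = 61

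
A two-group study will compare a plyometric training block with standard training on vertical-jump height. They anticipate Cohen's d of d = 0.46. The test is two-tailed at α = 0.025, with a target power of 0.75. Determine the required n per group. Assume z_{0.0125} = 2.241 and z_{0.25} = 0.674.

For two independent groups with equal n: n = 2·((z_{α/2} + z_β) / d)².
z_{α/2} + z_β = 2.241 + 0.674 = 2.915.
n = 2 × (2.915 / 0.46)² = 2 × 6.337² = 2 × 40.16 = 80.3.
Round up to the next whole participant.

n = 81 per group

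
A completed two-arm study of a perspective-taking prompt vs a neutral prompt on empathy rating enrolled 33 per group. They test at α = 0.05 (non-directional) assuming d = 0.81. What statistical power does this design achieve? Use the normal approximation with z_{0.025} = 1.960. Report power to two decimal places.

power ≈ 0.91

For two equal groups, power = Φ(d·√(n/2) − z_{α/2}).
d·√(n/2) = 0.81 × √(33/2) = 0.81 × 4.062 = 3.290.
z_β = 3.290 − 1.960 = 1.330.
Power = Φ(1.330) = 0.908.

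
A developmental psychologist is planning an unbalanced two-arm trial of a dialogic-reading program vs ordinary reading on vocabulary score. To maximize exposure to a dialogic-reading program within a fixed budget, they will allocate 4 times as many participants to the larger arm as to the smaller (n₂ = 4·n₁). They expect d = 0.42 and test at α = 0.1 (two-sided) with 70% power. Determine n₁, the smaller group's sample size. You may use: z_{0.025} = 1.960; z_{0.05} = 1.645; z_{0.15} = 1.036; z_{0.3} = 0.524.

n₁ = 34

With allocation ratio k = n₂/n₁ = 4, Var(x̄₁−x̄₂) = σ²(1/n₁ + 1/(k·n₁)) = σ²·(k+1)/(k·n₁).
So n₁ = (1 + 1/k)·((z_{α/2} + z_β)/d)² = 1.250 × (2.169/0.42)².
n₁ = 1.250 × 26.67 = 33.3.
Round up: n₁ = 34, giving n₂ = 4 × 34 = 136.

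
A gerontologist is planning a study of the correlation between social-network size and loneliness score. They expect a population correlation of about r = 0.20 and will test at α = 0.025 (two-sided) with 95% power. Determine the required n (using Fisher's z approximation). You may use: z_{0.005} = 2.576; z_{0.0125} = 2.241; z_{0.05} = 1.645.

Fisher's z: C = ½·ln((1+r)/(1−r)) = ½·ln(1.5000) = 0.2027.
n = ((z_{α/2} + z_β)/C)² + 3.
(2.241 + 1.645) / 0.2027 = 3.886 / 0.2027 = 19.171.
n = 19.171² + 3 = 367.53 + 3 = 370.5.
Round up.

n = 371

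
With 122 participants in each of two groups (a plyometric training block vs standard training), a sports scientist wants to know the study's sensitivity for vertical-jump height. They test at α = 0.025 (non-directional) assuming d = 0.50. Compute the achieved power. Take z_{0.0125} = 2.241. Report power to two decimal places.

power ≈ 0.95

For two equal groups, power = Φ(d·√(n/2) − z_{α/2}).
d·√(n/2) = 0.50 × √(122/2) = 0.50 × 7.810 = 3.905.
z_β = 3.905 − 2.241 = 1.664.
Power = Φ(1.664) = 0.952.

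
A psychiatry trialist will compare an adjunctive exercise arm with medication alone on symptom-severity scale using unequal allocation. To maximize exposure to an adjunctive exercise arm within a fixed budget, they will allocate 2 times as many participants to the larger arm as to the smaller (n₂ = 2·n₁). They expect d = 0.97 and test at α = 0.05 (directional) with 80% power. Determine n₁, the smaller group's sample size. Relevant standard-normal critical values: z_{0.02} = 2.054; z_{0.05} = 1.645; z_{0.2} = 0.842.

With allocation ratio k = n₂/n₁ = 2, Var(x̄₁−x̄₂) = σ²(1/n₁ + 1/(k·n₁)) = σ²·(k+1)/(k·n₁).
So n₁ = (1 + 1/k)·((z_{α} + z_β)/d)² = 1.500 × (2.487/0.97)².
n₁ = 1.500 × 6.57 = 9.9.
Round up: n₁ = 10, giving n₂ = 2 × 10 = 20.

n₁ = 10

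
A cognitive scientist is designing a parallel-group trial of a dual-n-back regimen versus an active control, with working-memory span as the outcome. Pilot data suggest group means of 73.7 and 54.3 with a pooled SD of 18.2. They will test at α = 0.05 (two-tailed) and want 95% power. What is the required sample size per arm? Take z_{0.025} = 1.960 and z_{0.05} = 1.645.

n = 23 per group

Cohen's d = |M₁ − M₂| / SD_pooled = |73.7 − 54.3| / 18.2 = 19.4 / 18.2 = 1.066.
For two independent groups with equal n: n = 2·((z_{α/2} + z_β) / d)².
z_{α/2} + z_β = 1.960 + 1.645 = 3.605.
n = 2 × (3.605 / 1.066)² = 2 × 3.382² = 2 × 11.44 = 22.9.
Round up to the next whole participant.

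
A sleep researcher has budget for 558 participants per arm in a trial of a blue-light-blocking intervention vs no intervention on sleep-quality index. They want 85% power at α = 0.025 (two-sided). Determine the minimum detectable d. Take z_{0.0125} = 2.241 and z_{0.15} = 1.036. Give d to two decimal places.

For two independent groups of n = 558 each: d_min = (z_{α/2} + z_β)·√(2/n).
z-sum = 2.241 + 1.036 = 3.277.
d_min = 3.277 × √(2/558) = 3.277 × 0.0599 = 0.196.

d_min ≈ 0.20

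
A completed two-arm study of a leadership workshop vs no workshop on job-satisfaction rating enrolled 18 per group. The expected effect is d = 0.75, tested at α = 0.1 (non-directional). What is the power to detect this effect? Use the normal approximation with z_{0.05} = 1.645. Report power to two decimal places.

power ≈ 0.73

For two equal groups, power = Φ(d·√(n/2) − z_{α/2}).
d·√(n/2) = 0.75 × √(18/2) = 0.75 × 3.000 = 2.250.
z_β = 2.250 − 1.645 = 0.605.
Power = Φ(0.605) = 0.727.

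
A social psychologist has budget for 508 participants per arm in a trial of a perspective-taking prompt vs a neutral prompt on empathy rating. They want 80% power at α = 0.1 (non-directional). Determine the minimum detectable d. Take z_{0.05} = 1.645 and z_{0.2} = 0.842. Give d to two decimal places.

For two independent groups of n = 508 each: d_min = (z_{α/2} + z_β)·√(2/n).
z-sum = 1.645 + 0.842 = 2.487.
d_min = 2.487 × √(2/508) = 2.487 × 0.0627 = 0.156.

d_min ≈ 0.16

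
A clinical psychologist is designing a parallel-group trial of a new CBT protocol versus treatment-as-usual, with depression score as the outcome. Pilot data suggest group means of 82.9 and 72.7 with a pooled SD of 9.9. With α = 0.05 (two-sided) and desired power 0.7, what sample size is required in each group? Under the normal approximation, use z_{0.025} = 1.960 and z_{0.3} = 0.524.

n = 12 per group

Cohen's d = |M₁ − M₂| / SD_pooled = |82.9 − 72.7| / 9.9 = 10.2 / 9.9 = 1.030.
For two independent groups with equal n: n = 2·((z_{α/2} + z_β) / d)².
z_{α/2} + z_β = 1.960 + 0.524 = 2.484.
n = 2 × (2.484 / 1.030)² = 2 × 2.412² = 2 × 5.82 = 11.6.
Round up to the next whole participant.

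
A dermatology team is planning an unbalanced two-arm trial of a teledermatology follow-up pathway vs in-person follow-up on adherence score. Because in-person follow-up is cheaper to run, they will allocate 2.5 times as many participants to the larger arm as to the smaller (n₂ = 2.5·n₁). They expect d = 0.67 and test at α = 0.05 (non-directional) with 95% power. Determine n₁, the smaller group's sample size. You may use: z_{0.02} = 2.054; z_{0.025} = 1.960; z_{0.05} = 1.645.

n₁ = 41

With allocation ratio k = n₂/n₁ = 2.5, Var(x̄₁−x̄₂) = σ²(1/n₁ + 1/(k·n₁)) = σ²·(k+1)/(k·n₁).
So n₁ = (1 + 1/k)·((z_{α/2} + z_β)/d)² = 1.400 × (3.605/0.67)².
n₁ = 1.400 × 28.95 = 40.5.
Round up: n₁ = 41, giving n₂ = ⌈2.5 × 41⌉ = ⌈102.5⌉ = 103.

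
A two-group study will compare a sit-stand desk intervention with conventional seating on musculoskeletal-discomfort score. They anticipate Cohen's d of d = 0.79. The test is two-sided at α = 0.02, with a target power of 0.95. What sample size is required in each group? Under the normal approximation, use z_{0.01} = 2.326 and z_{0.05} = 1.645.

n = 51 per group

For two independent groups with equal n: n = 2·((z_{α/2} + z_β) / d)².
z_{α/2} + z_β = 2.326 + 1.645 = 3.971.
n = 2 × (3.971 / 0.79)² = 2 × 5.027² = 2 × 25.27 = 50.5.
Round up to the next whole participant.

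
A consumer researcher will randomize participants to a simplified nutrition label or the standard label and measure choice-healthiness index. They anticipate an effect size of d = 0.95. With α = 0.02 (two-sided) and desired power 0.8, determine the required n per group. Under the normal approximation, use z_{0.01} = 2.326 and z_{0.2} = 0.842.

n = 23 per group

For two independent groups with equal n: n = 2·((z_{α/2} + z_β) / d)².
z_{α/2} + z_β = 2.326 + 0.842 = 3.168.
n = 2 × (3.168 / 0.95)² = 2 × 3.335² = 2 × 11.12 = 22.2.
Round up to the next whole participant.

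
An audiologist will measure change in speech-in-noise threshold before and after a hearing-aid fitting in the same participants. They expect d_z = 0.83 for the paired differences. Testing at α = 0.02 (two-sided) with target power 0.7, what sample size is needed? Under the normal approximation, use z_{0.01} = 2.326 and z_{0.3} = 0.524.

n = 12 pairs

For a paired (one-sample on differences) test: n = ((z_{α/2} + z_β) / d)².
z_{α/2} + z_β = 2.326 + 0.524 = 2.850.
n = (2.850 / 0.83)² = 3.434² = 11.79.
Round up.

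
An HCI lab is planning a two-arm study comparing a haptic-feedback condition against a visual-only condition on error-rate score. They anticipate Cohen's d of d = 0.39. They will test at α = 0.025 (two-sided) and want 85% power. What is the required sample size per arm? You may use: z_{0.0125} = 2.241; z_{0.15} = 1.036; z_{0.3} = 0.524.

n = 142 per group

For two independent groups with equal n: n = 2·((z_{α/2} + z_β) / d)².
z_{α/2} + z_β = 2.241 + 1.036 = 3.277.
n = 2 × (3.277 / 0.39)² = 2 × 8.403² = 2 × 70.60 = 141.2.
Round up to the next whole participant.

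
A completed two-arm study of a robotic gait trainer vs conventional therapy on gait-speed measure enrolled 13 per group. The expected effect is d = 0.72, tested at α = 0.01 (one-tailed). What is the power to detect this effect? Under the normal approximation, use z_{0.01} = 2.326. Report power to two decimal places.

power ≈ 0.31

For two equal groups, power = Φ(d·√(n/2) − z_{α}).
d·√(n/2) = 0.72 × √(13/2) = 0.72 × 2.550 = 1.836.
z_β = 1.836 − 2.326 = -0.490.
Power = Φ(-0.490) = 0.312.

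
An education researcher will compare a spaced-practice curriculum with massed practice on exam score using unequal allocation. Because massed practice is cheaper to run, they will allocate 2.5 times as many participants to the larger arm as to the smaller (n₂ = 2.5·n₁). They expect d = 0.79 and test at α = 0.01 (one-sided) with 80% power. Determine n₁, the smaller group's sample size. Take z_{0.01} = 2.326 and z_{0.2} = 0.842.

n₁ = 23

With allocation ratio k = n₂/n₁ = 2.5, Var(x̄₁−x̄₂) = σ²(1/n₁ + 1/(k·n₁)) = σ²·(k+1)/(k·n₁).
So n₁ = (1 + 1/k)·((z_{α} + z_β)/d)² = 1.400 × (3.168/0.79)².
n₁ = 1.400 × 16.08 = 22.5.
Round up: n₁ = 23, giving n₂ = ⌈2.5 × 23⌉ = ⌈57.5⌉ = 58.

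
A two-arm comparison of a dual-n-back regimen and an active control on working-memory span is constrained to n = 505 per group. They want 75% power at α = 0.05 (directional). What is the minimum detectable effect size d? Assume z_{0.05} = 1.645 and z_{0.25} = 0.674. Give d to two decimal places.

For two independent groups of n = 505 each: d_min = (z_{α} + z_β)·√(2/n).
z-sum = 1.645 + 0.674 = 2.319.
d_min = 2.319 × √(2/505) = 2.319 × 0.0629 = 0.146.

d_min ≈ 0.15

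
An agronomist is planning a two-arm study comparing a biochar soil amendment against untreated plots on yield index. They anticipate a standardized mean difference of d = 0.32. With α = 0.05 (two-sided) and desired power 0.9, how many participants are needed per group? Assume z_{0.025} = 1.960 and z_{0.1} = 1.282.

For two independent groups with equal n: n = 2·((z_{α/2} + z_β) / d)².
z_{α/2} + z_β = 1.960 + 1.282 = 3.242.
n = 2 × (3.242 / 0.32)² = 2 × 10.131² = 2 × 102.64 = 205.3.
Round up to the next whole participant.

n = 206 per group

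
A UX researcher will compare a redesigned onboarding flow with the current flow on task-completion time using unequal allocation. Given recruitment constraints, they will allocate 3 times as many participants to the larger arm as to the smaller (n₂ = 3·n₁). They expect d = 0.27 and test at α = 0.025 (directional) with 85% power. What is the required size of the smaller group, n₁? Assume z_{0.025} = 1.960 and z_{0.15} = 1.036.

n₁ = 165

With allocation ratio k = n₂/n₁ = 3, Var(x̄₁−x̄₂) = σ²(1/n₁ + 1/(k·n₁)) = σ²·(k+1)/(k·n₁).
So n₁ = (1 + 1/k)·((z_{α} + z_β)/d)² = 1.333 × (2.996/0.27)².
n₁ = 1.333 × 123.13 = 164.2.
Round up: n₁ = 165, giving n₂ = 3 × 165 = 495.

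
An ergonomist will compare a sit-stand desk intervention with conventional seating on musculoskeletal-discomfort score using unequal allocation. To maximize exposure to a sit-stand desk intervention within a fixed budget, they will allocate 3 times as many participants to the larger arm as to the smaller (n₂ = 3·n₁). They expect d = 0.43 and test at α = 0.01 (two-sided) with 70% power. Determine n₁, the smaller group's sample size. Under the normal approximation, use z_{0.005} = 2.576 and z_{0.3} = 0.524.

With allocation ratio k = n₂/n₁ = 3, Var(x̄₁−x̄₂) = σ²(1/n₁ + 1/(k·n₁)) = σ²·(k+1)/(k·n₁).
So n₁ = (1 + 1/k)·((z_{α/2} + z_β)/d)² = 1.333 × (3.100/0.43)².
n₁ = 1.333 × 51.97 = 69.3.
Round up: n₁ = 70, giving n₂ = 3 × 70 = 210.

n₁ = 70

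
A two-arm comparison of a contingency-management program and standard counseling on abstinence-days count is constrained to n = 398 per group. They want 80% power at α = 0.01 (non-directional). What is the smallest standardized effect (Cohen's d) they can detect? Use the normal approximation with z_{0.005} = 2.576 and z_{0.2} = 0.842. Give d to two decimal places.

d_min ≈ 0.24

For two independent groups of n = 398 each: d_min = (z_{α/2} + z_β)·√(2/n).
z-sum = 2.576 + 0.842 = 3.418.
d_min = 3.418 × √(2/398) = 3.418 × 0.0709 = 0.242.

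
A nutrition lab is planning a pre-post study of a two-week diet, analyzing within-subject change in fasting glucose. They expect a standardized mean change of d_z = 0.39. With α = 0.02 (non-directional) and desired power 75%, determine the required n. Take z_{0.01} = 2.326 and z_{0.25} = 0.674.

n = 60 pairs

For a paired (one-sample on differences) test: n = ((z_{α/2} + z_β) / d)².
z_{α/2} + z_β = 2.326 + 0.674 = 3.000.
n = (3.000 / 0.39)² = 7.692² = 59.17.
Round up.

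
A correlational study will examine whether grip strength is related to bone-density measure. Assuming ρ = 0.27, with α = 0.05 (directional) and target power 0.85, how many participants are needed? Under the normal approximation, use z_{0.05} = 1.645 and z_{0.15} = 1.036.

n = 97

Fisher's z: C = ½·ln((1+r)/(1−r)) = ½·ln(1.7397) = 0.2769.
n = ((z_{α} + z_β)/C)² + 3.
(1.645 + 1.036) / 0.2769 = 2.681 / 0.2769 = 9.682.
n = 9.682² + 3 = 93.74 + 3 = 96.7.
Round up.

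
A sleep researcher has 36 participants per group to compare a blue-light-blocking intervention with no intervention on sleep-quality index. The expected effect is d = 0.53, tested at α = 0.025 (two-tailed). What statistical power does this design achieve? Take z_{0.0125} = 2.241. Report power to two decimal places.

power ≈ 0.50

For two equal groups, power = Φ(d·√(n/2) − z_{α/2}).
d·√(n/2) = 0.53 × √(36/2) = 0.53 × 4.243 = 2.249.
z_β = 2.249 − 2.241 = 0.008.
Power = Φ(0.008) = 0.503.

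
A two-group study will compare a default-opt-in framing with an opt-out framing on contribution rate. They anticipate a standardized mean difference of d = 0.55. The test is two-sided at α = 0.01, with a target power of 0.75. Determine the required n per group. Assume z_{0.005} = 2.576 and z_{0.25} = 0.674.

n = 70 per group

For two independent groups with equal n: n = 2·((z_{α/2} + z_β) / d)².
z_{α/2} + z_β = 2.576 + 0.674 = 3.250.
n = 2 × (3.250 / 0.55)² = 2 × 5.909² = 2 × 34.92 = 69.8.
Round up to the next whole participant.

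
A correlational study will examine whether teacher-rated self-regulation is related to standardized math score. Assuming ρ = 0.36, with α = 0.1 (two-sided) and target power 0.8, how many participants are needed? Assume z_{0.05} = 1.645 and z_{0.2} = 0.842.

n = 47

Fisher's z: C = ½·ln((1+r)/(1−r)) = ½·ln(2.1250) = 0.3769.
n = ((z_{α/2} + z_β)/C)² + 3.
(1.645 + 0.842) / 0.3769 = 2.487 / 0.3769 = 6.599.
n = 6.599² + 3 = 43.54 + 3 = 46.5.
Round up.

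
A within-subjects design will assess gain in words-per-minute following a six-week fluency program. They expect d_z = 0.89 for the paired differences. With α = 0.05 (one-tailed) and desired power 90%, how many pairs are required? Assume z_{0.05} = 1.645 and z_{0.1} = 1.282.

n = 11 pairs

For a paired (one-sample on differences) test: n = ((z_{α} + z_β) / d)².
z_{α} + z_β = 1.645 + 1.282 = 2.927.
n = (2.927 / 0.89)² = 3.289² = 10.82.
Round up.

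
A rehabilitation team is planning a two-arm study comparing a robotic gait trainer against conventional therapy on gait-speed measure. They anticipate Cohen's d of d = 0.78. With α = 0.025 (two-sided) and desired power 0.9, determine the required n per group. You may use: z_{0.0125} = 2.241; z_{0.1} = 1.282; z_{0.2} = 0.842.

For two independent groups with equal n: n = 2·((z_{α/2} + z_β) / d)².
z_{α/2} + z_β = 2.241 + 1.282 = 3.523.
n = 2 × (3.523 / 0.78)² = 2 × 4.517² = 2 × 20.40 = 40.8.
Round up to the next whole participant.

n = 41 per group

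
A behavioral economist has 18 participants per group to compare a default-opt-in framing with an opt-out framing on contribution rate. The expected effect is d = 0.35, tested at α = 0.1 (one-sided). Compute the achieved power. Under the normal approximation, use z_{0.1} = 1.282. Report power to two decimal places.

For two equal groups, power = Φ(d·√(n/2) − z_{α}).
d·√(n/2) = 0.35 × √(18/2) = 0.35 × 3.000 = 1.050.
z_β = 1.050 − 1.282 = -0.232.
Power = Φ(-0.232) = 0.408.

power ≈ 0.41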